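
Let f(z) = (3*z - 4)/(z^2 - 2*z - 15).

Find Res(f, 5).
Write f(z) = P(z)/Q(z) with P(z) = 3*z - 4 and Q(z) = z^2 - 2*z - 15.
The denominator factors as Q(z) = (z + 3)*(z - 5), so z = 5 is a simple zero of Q and P is analytic there; z = 5 is therefore a simple pole and
  Res(f, z₀) = P(z₀)/Q'(z₀).

Q'(z) = 2*z - 2, so Q'(5) = 8.
P(5) = 11.

Res(f, 5) = (11)/(8) = 11/8

Final answer: 11/8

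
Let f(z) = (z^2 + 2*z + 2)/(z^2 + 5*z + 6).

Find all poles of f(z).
The singularities of f are the zeros of the denominator. Factoring,
  z^2 + 5*z + 6 = (z + 3)*(z + 2)
so the candidates are z = -3, z = -2.

Check the numerator P(z) = z^2 + 2*z + 2 at each one:
  P(-3) = 5 ≠ 0, so z = -3 is a (simple) pole.
  P(-2) = 2 ≠ 0, so z = -2 is a (simple) pole.

Poles of f: {-3, -2}

Final answer: {-3, -2}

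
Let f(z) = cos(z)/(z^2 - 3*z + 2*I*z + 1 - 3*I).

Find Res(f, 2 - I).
cos(2 - I)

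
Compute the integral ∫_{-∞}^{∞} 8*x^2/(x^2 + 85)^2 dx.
Let f(z) = 8*z^2/(z^2 + 85)^2. The denominator has no real zeros and deg Q - deg P = 2 ≥ 2, so the integral of f over the upper semicircle |z| = R tends to 0 as R → ∞. Closing the contour in the upper half-plane,
  ∫_{-∞}^{∞} f(x) dx = 2πi · Σ Res(f, z_k)  over the poles with Im z_k > 0.

Zeros of the denominator: z^2 + 85 = 0 gives z = ±sqrt(85)*I.
Upper half-plane: z = sqrt(85)*I (a pole of order 2).

Write f(z) = g(z)/(z - sqrt(85)*I)^2 with g(z) = 8*z^2/(z + sqrt(85)*I)^2. For a double pole, Res(f, z₀) = g'(z₀):
  g'(z) = 16*sqrt(85)*I*z/(z + sqrt(85)*I)^3
  Res(f, sqrt(85)*I) = g'(sqrt(85)*I) = -2*sqrt(85)*I/85

∫_{-∞}^{∞} f(x) dx = 2πi · (-2*sqrt(85)*I/85) = 4*sqrt(85)*pi/85

Final answer: 4*sqrt(85)*pi/85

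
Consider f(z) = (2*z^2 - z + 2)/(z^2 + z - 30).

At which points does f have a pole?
The singularities of f are the zeros of the denominator. Factoring,
  z^2 + z - 30 = (z - 5)*(z + 6)
so the candidates are z = 5, z = -6.

Check the numerator P(z) = 2*z^2 - z + 2 at each one:
  P(5) = 47 ≠ 0, so z = 5 is a (simple) pole.
  P(-6) = 80 ≠ 0, so z = -6 is a (simple) pole.

Poles of f: {-6, 5}

Final answer: {-6, 5}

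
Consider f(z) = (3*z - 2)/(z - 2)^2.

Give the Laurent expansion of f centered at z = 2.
Put w = z - (2), i.e. z = w + 2. The denominator is w^2, so it suffices to rewrite the numerator in powers of w.

P(z) = 3*z - 2
P(w + 2) = 4 + 3*w

Dividing each term by w^2:
  f = 4/w^2 + 3/w

Substituting back w = z - 2:
  f(z) = 4/(z - 2)^2 + 3/(z - 2)

The series is finite because the numerator is a polynomial; the negative powers form the principal part, and the coefficient of 1/(z - 2) gives Res(f, 2) = 3.

Final answer: 4/(z - 2)^2 + 3/(z - 2)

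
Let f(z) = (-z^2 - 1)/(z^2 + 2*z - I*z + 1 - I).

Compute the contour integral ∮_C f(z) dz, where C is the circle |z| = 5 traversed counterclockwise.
By the residue theorem, ∮_C f(z) dz = 2πi · (sum of the residues of f at the poles inside |z| = 5).

The denominator factors as (z + 1 - I)*(z + 1), so the singularities of f are simple poles at z = -1 + I, z = -1.
  |-1 + I|² = 2 < 25 = 5², so this pole is inside the contour.
  |-1|² = 1 < 25 = 5², so this pole is inside the contour.

With P(z) = -z^2 - 1 and Q(z) = z^2 + 2*z - I*z + 1 - I, each pole is simple, so Res(f, z₀) = P(z₀)/Q'(z₀) with Q'(z) = 2*z + 2 - I.
  Res(f, -1 + I) = P(-1 + I)/Q'(-1 + I) = (-1 + 2*I)/(I) = 2 + I
  Res(f, -1) = P(-1)/Q'(-1) = (-2)/(-I) = -2*I

Sum of residues inside C: 2 - I
∮_C f(z) dz = 2πi · (2 - I) = pi*(2 + 4*I)

Final answer: pi*(2 + 4*I)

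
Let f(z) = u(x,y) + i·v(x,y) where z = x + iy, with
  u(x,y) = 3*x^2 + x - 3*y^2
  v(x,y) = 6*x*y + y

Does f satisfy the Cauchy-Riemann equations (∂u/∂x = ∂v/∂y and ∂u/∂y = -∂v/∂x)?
∂u/∂x = 6*x + 1
∂v/∂y = 6*x + 1
∂u/∂y = -6*y
∂v/∂x = 6*y
∂u/∂x = ∂v/∂y and ∂u/∂y = -∂v/∂x hold identically; f is analytic.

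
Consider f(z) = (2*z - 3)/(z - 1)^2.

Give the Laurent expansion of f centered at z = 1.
-1/(z - 1)^2 + 2/(z - 1)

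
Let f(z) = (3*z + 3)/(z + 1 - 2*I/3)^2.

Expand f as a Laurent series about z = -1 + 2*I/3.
2*I/(z + 1 - 2*I/3)^2 + 3/(z + 1 - 2*I/3)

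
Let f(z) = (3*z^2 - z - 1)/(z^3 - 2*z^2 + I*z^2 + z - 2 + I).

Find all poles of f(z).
{-I, I, 2 - I}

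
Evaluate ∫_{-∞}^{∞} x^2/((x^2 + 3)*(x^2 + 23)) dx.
Let f(z) = z^2/((z^2 + 3)*(z^2 + 23)). The denominator has no real zeros and deg Q - deg P = 2 ≥ 2, so the integral of f over the upper semicircle |z| = R tends to 0 as R → ∞. Closing the contour in the upper half-plane,
  ∫_{-∞}^{∞} f(x) dx = 2πi · Σ Res(f, z_k)  over the poles with Im z_k > 0.

Zeros of the denominator: z^2 + 3 = 0 gives z = ±sqrt(3)*I; z^2 + 23 = 0 gives z = ±sqrt(23)*I.
Upper half-plane: z = sqrt(23)*I, z = sqrt(3)*I (simple).

Each pole is a simple zero of Q(z) = z^4 + 26*z^2 + 69, so Res(f, z₀) = P(z₀)/Q'(z₀) with P(z) = z^2, Q'(z) = 4*z^3 + 52*z:
  Res(f, sqrt(23)*I) = (-23)/(-40*sqrt(23)*I) = -sqrt(23)*I/40
  Res(f, sqrt(3)*I) = (-3)/(40*sqrt(3)*I) = sqrt(3)*I/40

Sum of residues: I*(-sqrt(23) + sqrt(3))/40
∫_{-∞}^{∞} f(x) dx = 2πi · (I*(-sqrt(23) + sqrt(3))/40) = pi*(-sqrt(3) + sqrt(23))/20

Final answer: pi*(-sqrt(3) + sqrt(23))/20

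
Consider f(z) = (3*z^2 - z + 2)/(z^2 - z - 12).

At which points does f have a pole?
{-3, 4}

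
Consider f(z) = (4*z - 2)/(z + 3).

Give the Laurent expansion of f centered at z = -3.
-14/(z + 3) + 4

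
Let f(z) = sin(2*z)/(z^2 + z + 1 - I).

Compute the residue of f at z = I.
Write f(z) = P(z)/Q(z) with P(z) = sin(2*z) and Q(z) = z^2 + z + 1 - I.
The denominator factors as Q(z) = (z - I)*(z + 1 + I), so z = I is a simple zero of Q and P is analytic there; z = I is therefore a simple pole and
  Res(f, z₀) = P(z₀)/Q'(z₀).

Q'(z) = 2*z + 1, so Q'(I) = 1 + 2*I.
P(I) = I*sinh(2).

Res(f, I) = (I*sinh(2))/(1 + 2*I) = (2/5 + I/5)*sinh(2)

Final answer: (2/5 + I/5)*sinh(2)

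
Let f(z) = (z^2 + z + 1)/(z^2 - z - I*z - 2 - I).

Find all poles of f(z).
The singularities of f are the zeros of the denominator. Factoring,
  z^2 - z - I*z - 2 - I = (z - 2 - I)*(z + 1)
so the candidates are z = 2 + I, z = -1.

Check the numerator P(z) = z^2 + z + 1 at each one:
  P(2 + I) = 6 + 5*I ≠ 0, so z = 2 + I is a (simple) pole.
  P(-1) = 1 ≠ 0, so z = -1 is a (simple) pole.

Poles of f: {-1, 2 + I}

Final answer: {-1, 2 + I}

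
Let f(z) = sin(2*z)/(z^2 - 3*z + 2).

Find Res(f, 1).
Write f(z) = P(z)/Q(z) with P(z) = sin(2*z) and Q(z) = z^2 - 3*z + 2.
The denominator factors as Q(z) = (z - 2)*(z - 1), so z = 1 is a simple zero of Q and P is analytic there; z = 1 is therefore a simple pole and
  Res(f, z₀) = P(z₀)/Q'(z₀).

Q'(z) = 2*z - 3, so Q'(1) = -1.
P(1) = sin(2).

Res(f, 1) = (sin(2))/(-1) = -sin(2)

Final answer: -sin(2)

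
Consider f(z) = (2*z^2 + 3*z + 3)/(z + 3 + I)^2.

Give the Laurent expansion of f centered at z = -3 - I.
Put w = z - (-3 - I), i.e. z = w - 3 - I. The denominator is w^2, so it suffices to rewrite the numerator in powers of w.

P(z) = 2*z^2 + 3*z + 3
P(w - 3 - I) = 10 + 9*I + (-9 - 4*I)*w + 2*w^2

Dividing each term by w^2:
  f = (10 + 9*I)/w^2 + (-9 - 4*I)/w + 2

Substituting back w = z + 3 + I:
  f(z) = (10 + 9*I)/(z + 3 + I)^2 + (-9 - 4*I)/(z + 3 + I) + 2

The series is finite because the numerator is a polynomial; the negative powers form the principal part, and the coefficient of 1/(z + 3 + I) gives Res(f, -3 - I) = -9 - 4*I.

Final answer: (10 + 9*I)/(z + 3 + I)^2 + (-9 - 4*I)/(z + 3 + I) + 2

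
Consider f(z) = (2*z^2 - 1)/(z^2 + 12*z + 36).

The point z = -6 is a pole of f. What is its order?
2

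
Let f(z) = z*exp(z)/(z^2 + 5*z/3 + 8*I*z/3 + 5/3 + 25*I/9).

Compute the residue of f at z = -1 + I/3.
(13/101 + 29*I/101)*exp(-1 + I/3)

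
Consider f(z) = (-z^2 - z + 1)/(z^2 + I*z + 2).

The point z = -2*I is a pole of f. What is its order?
Factor the denominator:
  z^2 + I*z + 2 = (z + 2*I)*(z - I)

The numerator P(z) = -z^2 - z + 1 has P(-2*I) = 5 + 2*I ≠ 0, so no factor of (z + 2*I) cancels.
Near z = -2*I we can therefore write f(z) = g(z)/(z + 2*I) with g analytic at -2*I and g(-2*I) ≠ 0 (g is the numerator divided by the remaining denominator factors).

Hence z = -2*I is a pole of order 1.

Final answer: 1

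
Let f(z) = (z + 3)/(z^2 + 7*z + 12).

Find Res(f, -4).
Write f(z) = P(z)/Q(z) with P(z) = z + 3 and Q(z) = z^2 + 7*z + 12.
The denominator factors as Q(z) = (z + 4)*(z + 3), so z = -4 is a simple zero of Q and P is analytic there; z = -4 is therefore a simple pole and
  Res(f, z₀) = P(z₀)/Q'(z₀).

Q'(z) = 2*z + 7, so Q'(-4) = -1.
P(-4) = -1.

Res(f, -4) = (-1)/(-1) = 1

Final answer: 1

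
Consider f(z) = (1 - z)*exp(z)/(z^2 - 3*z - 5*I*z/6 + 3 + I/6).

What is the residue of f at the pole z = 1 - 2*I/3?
Write f(z) = P(z)/Q(z) with P(z) = (1 - z)*exp(z) and Q(z) = z^2 - 3*z - 5*I*z/6 + 3 + I/6.
The denominator factors as Q(z) = (z - 2 - 3*I/2)*(z - 1 + 2*I/3), so z = 1 - 2*I/3 is a simple zero of Q and P is analytic there; z = 1 - 2*I/3 is therefore a simple pole and
  Res(f, z₀) = P(z₀)/Q'(z₀).

Q'(z) = 2*z - 3 - 5*I/6, so Q'(1 - 2*I/3) = -1 - 13*I/6.
P(1 - 2*I/3) = 2*I*exp(1 - 2*I/3)/3.

Res(f, 1 - 2*I/3) = (2*I*exp(1 - 2*I/3)/3)/(-1 - 13*I/6) = (-52/205 - 24*I/205)*exp(1 - 2*I/3)

Final answer: (-52/205 - 24*I/205)*exp(1 - 2*I/3)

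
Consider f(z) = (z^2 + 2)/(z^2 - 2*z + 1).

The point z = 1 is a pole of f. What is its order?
Factor the denominator:
  z^2 - 2*z + 1 = (z - 1)^2

The numerator P(z) = z^2 + 2 has P(1) = 3 ≠ 0, so no factor of (z - 1) cancels.
Near z = 1 we can therefore write f(z) = g(z)/(z - 1)^2 with g analytic at 1 and g(1) ≠ 0 (g is just the numerator).

Hence z = 1 is a pole of order 2.

Final answer: 2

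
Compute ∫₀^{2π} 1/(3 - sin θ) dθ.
Call the integral J. The integrand is 2π-periodic and we integrate over a full period, so shifting θ does not change the value (θ → θ + π/2 turns sin θ into cos θ; θ → θ + π flips the sign of the trig term). Hence
  J = ∫₀^{2π} dθ/(3 + cos θ).
Put z = e^{iθ}: then cos θ = (z + 1/z)/2, dθ = dz/(iz), and z runs once counterclockwise around |z| = 1:
  J = ∮_{|z|=1} 1/(3 + (z + 1/z)/2) · dz/(iz) = (2/i) ∮_{|z|=1} dz/(z^2 + 6*z + 1).
The roots of z^2 + 6*z + 1 are z = (-3 ± sqrt(3^2 - 1^2)), with sqrt(8) = 2*sqrt(2); their product is 1, so only z₊ = -3 + 2*sqrt(2) lies inside the unit circle (z₋ = -3 - 2*sqrt(2) lies outside).
z₊ is a simple zero of q(z) = z^2 + 6*z + 1, so Res(1/q, z₊) = 1/q'(z₊) with q'(z) = 2*z + 6; and q'(z₊) = (z₊ - z₋) = 4*sqrt(2).
Therefore J = (2/i) · 2πi · 1/(4*sqrt(2)) = 2*pi/(2*sqrt(2)) = sqrt(2)*pi/2

Final answer: sqrt(2)*pi/2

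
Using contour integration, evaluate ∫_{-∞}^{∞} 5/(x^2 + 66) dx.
Let f(z) = 5/(z^2 + 66). The denominator has no real zeros and deg Q - deg P = 2 ≥ 2, so the integral of f over the upper semicircle |z| = R tends to 0 as R → ∞. Closing the contour in the upper half-plane,
  ∫_{-∞}^{∞} f(x) dx = 2πi · Σ Res(f, z_k)  over the poles with Im z_k > 0.

Zeros of the denominator: z^2 + 66 = 0 gives z = ±sqrt(66)*I.
Upper half-plane: z = sqrt(66)*I (simple).

Each pole is a simple zero of Q(z) = z^2 + 66, so Res(f, z₀) = P(z₀)/Q'(z₀) with P(z) = 5, Q'(z) = 2*z:
  Res(f, sqrt(66)*I) = (5)/(2*sqrt(66)*I) = -5*sqrt(66)*I/132

∫_{-∞}^{∞} f(x) dx = 2πi · (-5*sqrt(66)*I/132) = 5*sqrt(66)*pi/66

Final answer: 5*sqrt(66)*pi/66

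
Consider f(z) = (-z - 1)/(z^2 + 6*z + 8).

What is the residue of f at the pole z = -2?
1/2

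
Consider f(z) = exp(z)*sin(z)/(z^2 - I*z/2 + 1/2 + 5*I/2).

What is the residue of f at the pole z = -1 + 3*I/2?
(8/41 + 10*I/41)*exp(-1 + 3*I/2)*sin(1 - 3*I/2)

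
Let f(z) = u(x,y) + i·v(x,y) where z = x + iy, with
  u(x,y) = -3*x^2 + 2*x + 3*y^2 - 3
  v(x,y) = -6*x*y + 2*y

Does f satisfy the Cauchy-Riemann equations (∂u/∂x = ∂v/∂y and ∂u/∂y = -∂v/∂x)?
∂u/∂x = 2 - 6*x
∂v/∂y = 2 - 6*x
∂u/∂y = 6*y
∂v/∂x = -6*y
∂u/∂x = ∂v/∂y and ∂u/∂y = -∂v/∂x hold identically; f is analytic.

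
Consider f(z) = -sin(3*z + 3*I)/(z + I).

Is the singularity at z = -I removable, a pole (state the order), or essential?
removable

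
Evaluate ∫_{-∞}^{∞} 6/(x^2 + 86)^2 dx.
Let f(z) = 6/(z^2 + 86)^2. The denominator has no real zeros and deg Q - deg P = 4 ≥ 2, so the integral of f over the upper semicircle |z| = R tends to 0 as R → ∞. Closing the contour in the upper half-plane,
  ∫_{-∞}^{∞} f(x) dx = 2πi · Σ Res(f, z_k)  over the poles with Im z_k > 0.

Zeros of the denominator: z^2 + 86 = 0 gives z = ±sqrt(86)*I.
Upper half-plane: z = sqrt(86)*I (a pole of order 2).

Write f(z) = g(z)/(z - sqrt(86)*I)^2 with g(z) = 6/(z + sqrt(86)*I)^2. For a double pole, Res(f, z₀) = g'(z₀):
  g'(z) = -12/(z + sqrt(86)*I)^3
  Res(f, sqrt(86)*I) = g'(sqrt(86)*I) = -3*sqrt(86)*I/14792

∫_{-∞}^{∞} f(x) dx = 2πi · (-3*sqrt(86)*I/14792) = 3*sqrt(86)*pi/7396

Final answer: 3*sqrt(86)*pi/7396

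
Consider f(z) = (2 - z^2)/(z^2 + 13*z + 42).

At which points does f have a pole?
The singularities of f are the zeros of the denominator. Factoring,
  z^2 + 13*z + 42 = (z + 6)*(z + 7)
so the candidates are z = -6, z = -7.

Check the numerator P(z) = 2 - z^2 at each one:
  P(-6) = -34 ≠ 0, so z = -6 is a (simple) pole.
  P(-7) = -47 ≠ 0, so z = -7 is a (simple) pole.

Poles of f: {-7, -6}

Final answer: {-7, -6}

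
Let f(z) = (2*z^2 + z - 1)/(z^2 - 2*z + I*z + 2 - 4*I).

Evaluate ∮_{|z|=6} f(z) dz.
By the residue theorem, ∮_C f(z) dz = 2πi · (sum of the residues of f at the poles inside |z| = 6).

The denominator factors as (z + 2*I)*(z - 2 - I), so the singularities of f are simple poles at z = -2*I, z = 2 + I.
  |-2*I|² = 4 < 36 = 6², so this pole is inside the contour.
  |2 + I|² = 5 < 36 = 6², so this pole is inside the contour.

With P(z) = 2*z^2 + z - 1 and Q(z) = z^2 - 2*z + I*z + 2 - 4*I, each pole is simple, so Res(f, z₀) = P(z₀)/Q'(z₀) with Q'(z) = 2*z - 2 + I.
  Res(f, -2*I) = P(-2*I)/Q'(-2*I) = (-9 - 2*I)/(-2 - 3*I) = 24/13 - 23*I/13
  Res(f, 2 + I) = P(2 + I)/Q'(2 + I) = (7 + 9*I)/(2 + 3*I) = 41/13 - 3*I/13

Sum of residues inside C: 5 - 2*I
∮_C f(z) dz = 2πi · (5 - 2*I) = pi*(4 + 10*I)

Final answer: pi*(4 + 10*I)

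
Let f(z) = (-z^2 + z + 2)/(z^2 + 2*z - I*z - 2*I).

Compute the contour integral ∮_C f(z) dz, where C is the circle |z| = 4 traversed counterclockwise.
By the residue theorem, ∮_C f(z) dz = 2πi · (sum of the residues of f at the poles inside |z| = 4).

The denominator factors as (z - I)*(z + 2), so the singularities of f are simple poles at z = I, z = -2.
  |I|² = 1 < 16 = 4², so this pole is inside the contour.
  |-2|² = 4 < 16 = 4², so this pole is inside the contour.

With P(z) = -z^2 + z + 2 and Q(z) = z^2 + 2*z - I*z - 2*I, each pole is simple, so Res(f, z₀) = P(z₀)/Q'(z₀) with Q'(z) = 2*z + 2 - I.
  Res(f, I) = P(I)/Q'(I) = (3 + I)/(2 + I) = 7/5 - I/5
  Res(f, -2) = P(-2)/Q'(-2) = (-4)/(-2 - I) = 8/5 - 4*I/5

Sum of residues inside C: 3 - I
∮_C f(z) dz = 2πi · (3 - I) = pi*(2 + 6*I)

Final answer: pi*(2 + 6*I)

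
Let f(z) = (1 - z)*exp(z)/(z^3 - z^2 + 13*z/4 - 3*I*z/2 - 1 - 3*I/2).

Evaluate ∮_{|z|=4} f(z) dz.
pi*(-15/53 - 27*I/53)*exp(1 + 3*I/2) + pi*(128/265 - 24*I/265)*exp(-2*I) + pi*(-1/5 + 3*I/5)*exp(I/2)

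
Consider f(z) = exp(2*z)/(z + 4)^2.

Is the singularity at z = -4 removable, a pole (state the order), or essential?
pole of order 2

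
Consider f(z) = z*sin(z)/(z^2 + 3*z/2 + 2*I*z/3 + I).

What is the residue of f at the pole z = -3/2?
Write f(z) = P(z)/Q(z) with P(z) = z*sin(z) and Q(z) = z^2 + 3*z/2 + 2*I*z/3 + I.
The denominator factors as Q(z) = (z + 2*I/3)*(z + 3/2), so z = -3/2 is a simple zero of Q and P is analytic there; z = -3/2 is therefore a simple pole and
  Res(f, z₀) = P(z₀)/Q'(z₀).

Q'(z) = 2*z + 3/2 + 2*I/3, so Q'(-3/2) = -3/2 + 2*I/3.
P(-3/2) = 3*sin(3/2)/2.

Res(f, -3/2) = (3*sin(3/2)/2)/(-3/2 + 2*I/3) = (-81/97 - 36*I/97)*sin(3/2)

Final answer: (-81/97 - 36*I/97)*sin(3/2)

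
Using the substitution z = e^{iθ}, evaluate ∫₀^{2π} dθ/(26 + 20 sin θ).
Call the integral J. The integrand is 2π-periodic and we integrate over a full period, so shifting θ does not change the value (θ → θ + π/2 turns sin θ into cos θ). Hence
  J = ∫₀^{2π} dθ/(26 + 20 cos θ).
Put z = e^{iθ}: then cos θ = (z + 1/z)/2, dθ = dz/(iz), and z runs once counterclockwise around |z| = 1:
  J = ∮_{|z|=1} 1/(26 + 20*(z + 1/z)/2) · dz/(iz) = (2/i) ∮_{|z|=1} dz/(20*z^2 + 52*z + 20).
The roots of 20*z^2 + 52*z + 20 are z = (-26 ± sqrt(26^2 - 20^2))/20, with sqrt(276) = 2*sqrt(69); their product is 1, so only z₊ = -13/10 + sqrt(69)/10 lies inside the unit circle (z₋ = -13/10 - sqrt(69)/10 lies outside).
z₊ is a simple zero of q(z) = 20*z^2 + 52*z + 20, so Res(1/q, z₊) = 1/q'(z₊) with q'(z) = 40*z + 52; and q'(z₊) = 20*(z₊ - z₋) = 4*sqrt(69).
Therefore J = (2/i) · 2πi · 1/(4*sqrt(69)) = 2*pi/(2*sqrt(69)) = sqrt(69)*pi/69

Final answer: sqrt(69)*pi/69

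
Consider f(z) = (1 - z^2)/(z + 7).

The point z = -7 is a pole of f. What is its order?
Factor the denominator:
  z + 7 = (z + 7)

The numerator P(z) = 1 - z^2 has P(-7) = -48 ≠ 0, so no factor of (z + 7) cancels.
Near z = -7 we can therefore write f(z) = g(z)/(z + 7) with g analytic at -7 and g(-7) ≠ 0 (g is just the numerator).

Hence z = -7 is a pole of order 1.

Final answer: 1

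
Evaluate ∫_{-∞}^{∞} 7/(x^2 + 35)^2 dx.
sqrt(35)*pi/350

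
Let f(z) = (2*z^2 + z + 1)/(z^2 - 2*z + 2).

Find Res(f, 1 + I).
Write f(z) = P(z)/Q(z) with P(z) = 2*z^2 + z + 1 and Q(z) = z^2 - 2*z + 2.
The denominator factors as Q(z) = (z - 1 + I)*(z - 1 - I), so z = 1 + I is a simple zero of Q and P is analytic there; z = 1 + I is therefore a simple pole and
  Res(f, z₀) = P(z₀)/Q'(z₀).

Q'(z) = 2*z - 2, so Q'(1 + I) = 2*I.
P(1 + I) = 2 + 5*I.

Res(f, 1 + I) = (2 + 5*I)/(2*I) = 5/2 - I

Final answer: 5/2 - I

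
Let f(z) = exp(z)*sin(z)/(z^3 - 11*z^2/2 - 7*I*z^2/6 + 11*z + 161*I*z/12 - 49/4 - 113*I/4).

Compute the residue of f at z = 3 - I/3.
Write f(z) = P(z)/Q(z) with P(z) = exp(z)*sin(z) and Q(z) = z^3 - 11*z^2/2 - 7*I*z^2/6 + 11*z + 161*I*z/12 - 49/4 - 113*I/4.
The denominator factors as Q(z) = (z - 3 + I/3)*(z + 1/2 - 3*I)*(z - 3 + 3*I/2), so z = 3 - I/3 is a simple zero of Q and P is analytic there; z = 3 - I/3 is therefore a simple pole and
  Res(f, z₀) = P(z₀)/Q'(z₀).

Q'(z) = 3*z^2 - 11*z - 7*I*z/3 + 11 + 161*I/12, so Q'(3 - I/3) = 35/9 + 49*I/12.
P(3 - I/3) = exp(3 - I/3)*sin(3 - I/3).

Res(f, 3 - I/3) = (exp(3 - I/3)*sin(3 - I/3))/(35/9 + 49*I/12) = (720/5887 - 108*I/841)*exp(3 - I/3)*sin(3 - I/3)

Final answer: (720/5887 - 108*I/841)*exp(3 - I/3)*sin(3 - I/3)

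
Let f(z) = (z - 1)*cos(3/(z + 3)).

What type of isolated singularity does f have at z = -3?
essential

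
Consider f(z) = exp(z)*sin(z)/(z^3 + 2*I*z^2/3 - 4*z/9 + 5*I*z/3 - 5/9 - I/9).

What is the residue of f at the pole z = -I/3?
(-15/26 + 3*I/26)*exp(-I/3)*sinh(1/3)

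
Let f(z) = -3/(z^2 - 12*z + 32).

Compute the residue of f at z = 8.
Write f(z) = P(z)/Q(z) with P(z) = -3 and Q(z) = z^2 - 12*z + 32.
The denominator factors as Q(z) = (z - 4)*(z - 8), so z = 8 is a simple zero of Q and P is analytic there; z = 8 is therefore a simple pole and
  Res(f, z₀) = P(z₀)/Q'(z₀).

Q'(z) = 2*z - 12, so Q'(8) = 4.
P(8) = -3.

Res(f, 8) = (-3)/(4) = -3/4

Final answer: -3/4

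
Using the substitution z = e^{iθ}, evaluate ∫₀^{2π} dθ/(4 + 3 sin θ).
Call the integral J. The integrand is 2π-periodic and we integrate over a full period, so shifting θ does not change the value (θ → θ + π/2 turns sin θ into cos θ). Hence
  J = ∫₀^{2π} dθ/(4 + 3 cos θ).
Put z = e^{iθ}: then cos θ = (z + 1/z)/2, dθ = dz/(iz), and z runs once counterclockwise around |z| = 1:
  J = ∮_{|z|=1} 1/(4 + 3*(z + 1/z)/2) · dz/(iz) = (2/i) ∮_{|z|=1} dz/(3*z^2 + 8*z + 3).
The roots of 3*z^2 + 8*z + 3 are z = (-4 ± sqrt(4^2 - 3^2))/3, with sqrt(7) = sqrt(7); their product is 1, so only z₊ = -4/3 + sqrt(7)/3 lies inside the unit circle (z₋ = -4/3 - sqrt(7)/3 lies outside).
z₊ is a simple zero of q(z) = 3*z^2 + 8*z + 3, so Res(1/q, z₊) = 1/q'(z₊) with q'(z) = 6*z + 8; and q'(z₊) = 3*(z₊ - z₋) = 2*sqrt(7).
Therefore J = (2/i) · 2πi · 1/(2*sqrt(7)) = 2*pi/(sqrt(7)) = 2*sqrt(7)*pi/7

Final answer: 2*sqrt(7)*pi/7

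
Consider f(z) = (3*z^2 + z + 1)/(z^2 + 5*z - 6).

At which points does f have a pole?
The singularities of f are the zeros of the denominator. Factoring,
  z^2 + 5*z - 6 = (z - 1)*(z + 6)
so the candidates are z = 1, z = -6.

Check the numerator P(z) = 3*z^2 + z + 1 at each one:
  P(1) = 5 ≠ 0, so z = 1 is a (simple) pole.
  P(-6) = 103 ≠ 0, so z = -6 is a (simple) pole.

Poles of f: {-6, 1}

Final answer: {-6, 1}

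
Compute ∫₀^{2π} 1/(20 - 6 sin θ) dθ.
sqrt(91)*pi/91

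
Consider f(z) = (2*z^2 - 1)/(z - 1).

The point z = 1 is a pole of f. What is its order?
Factor the denominator:
  z - 1 = (z - 1)

The numerator P(z) = 2*z^2 - 1 has P(1) = 1 ≠ 0, so no factor of (z - 1) cancels.
Near z = 1 we can therefore write f(z) = g(z)/(z - 1) with g analytic at 1 and g(1) ≠ 0 (g is just the numerator).

Hence z = 1 is a pole of order 1.

Final answer: 1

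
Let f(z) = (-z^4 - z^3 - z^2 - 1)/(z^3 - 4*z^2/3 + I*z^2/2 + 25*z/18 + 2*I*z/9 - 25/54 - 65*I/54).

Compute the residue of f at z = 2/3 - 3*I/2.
Write f(z) = P(z)/Q(z) with P(z) = -z^4 - z^3 - z^2 - 1 and Q(z) = z^3 - 4*z^2/3 + I*z^2/2 + 25*z/18 + 2*I*z/9 - 25/54 - 65*I/54.
The denominator factors as Q(z) = (z - 2/3 + 3*I/2)*(z - 1 - I/3)*(z + 1/3 - 2*I/3), so z = 2/3 - 3*I/2 is a simple zero of Q and P is analytic there; z = 2/3 - 3*I/2 is therefore a simple pole and
  Res(f, z₀) = P(z₀)/Q'(z₀).

Q'(z) = 3*z^2 - 8*z/3 + I*z + 25/18 + 2*I/9, so Q'(2/3 - 3*I/2) = -155/36 - 10*I/9.
P(2/3 - 3*I/2) = 7451/1296 - 475*I/72.

Res(f, 2/3 - 3*I/2) = (7451/1296 - 475*I/72)/(-155/36 - 10*I/9) = -162581/184500 + 162329*I/92250

Final answer: -162581/184500 + 162329*I/92250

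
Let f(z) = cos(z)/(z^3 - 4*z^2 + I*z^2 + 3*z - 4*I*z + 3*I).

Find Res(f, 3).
Write f(z) = P(z)/Q(z) with P(z) = cos(z) and Q(z) = z^3 - 4*z^2 + I*z^2 + 3*z - 4*I*z + 3*I.
The denominator factors as Q(z) = (z + I)*(z - 3)*(z - 1), so z = 3 is a simple zero of Q and P is analytic there; z = 3 is therefore a simple pole and
  Res(f, z₀) = P(z₀)/Q'(z₀).

Q'(z) = 3*z^2 - 8*z + 2*I*z + 3 - 4*I, so Q'(3) = 6 + 2*I.
P(3) = cos(3).

Res(f, 3) = (cos(3))/(6 + 2*I) = (3/20 - I/20)*cos(3)

Final answer: (3/20 - I/20)*cos(3)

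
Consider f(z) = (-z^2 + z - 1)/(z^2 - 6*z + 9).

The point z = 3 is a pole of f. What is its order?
2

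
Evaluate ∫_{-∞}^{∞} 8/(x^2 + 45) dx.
Let f(z) = 8/(z^2 + 45). The denominator has no real zeros and deg Q - deg P = 2 ≥ 2, so the integral of f over the upper semicircle |z| = R tends to 0 as R → ∞. Closing the contour in the upper half-plane,
  ∫_{-∞}^{∞} f(x) dx = 2πi · Σ Res(f, z_k)  over the poles with Im z_k > 0.

Zeros of the denominator: z^2 + 45 = 0 gives z = ±3*sqrt(5)*I.
Upper half-plane: z = 3*sqrt(5)*I (simple).

Each pole is a simple zero of Q(z) = z^2 + 45, so Res(f, z₀) = P(z₀)/Q'(z₀) with P(z) = 8, Q'(z) = 2*z:
  Res(f, 3*sqrt(5)*I) = (8)/(6*sqrt(5)*I) = -4*sqrt(5)*I/15

∫_{-∞}^{∞} f(x) dx = 2πi · (-4*sqrt(5)*I/15) = 8*sqrt(5)*pi/15

Final answer: 8*sqrt(5)*pi/15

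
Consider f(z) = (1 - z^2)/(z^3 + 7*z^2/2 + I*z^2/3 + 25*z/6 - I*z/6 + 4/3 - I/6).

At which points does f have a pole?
The singularities of f are the zeros of the denominator. Factoring,
  z^3 + 7*z^2/2 + I*z^2/3 + 25*z/6 - I*z/6 + 4/3 - I/6 = (z + 1/2)*(z + 1 - 2*I/3)*(z + 2 + I)
so the candidates are z = -1/2, z = -1 + 2*I/3, z = -2 - I.

Check the numerator P(z) = 1 - z^2 at each one:
  P(-1/2) = 3/4 ≠ 0, so z = -1/2 is a (simple) pole.
  P(-1 + 2*I/3) = 4/9 + 4*I/3 ≠ 0, so z = -1 + 2*I/3 is a (simple) pole.
  P(-2 - I) = -2 - 4*I ≠ 0, so z = -2 - I is a (simple) pole.

Poles of f: {-2 - I, -1 + 2*I/3, -1/2}

Final answer: {-2 - I, -1 + 2*I/3, -1/2}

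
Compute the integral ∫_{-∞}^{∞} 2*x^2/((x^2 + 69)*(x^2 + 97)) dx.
Let f(z) = 2*z^2/((z^2 + 69)*(z^2 + 97)). The denominator has no real zeros and deg Q - deg P = 2 ≥ 2, so the integral of f over the upper semicircle |z| = R tends to 0 as R → ∞. Closing the contour in the upper half-plane,
  ∫_{-∞}^{∞} f(x) dx = 2πi · Σ Res(f, z_k)  over the poles with Im z_k > 0.

Zeros of the denominator: z^2 + 97 = 0 gives z = ±sqrt(97)*I; z^2 + 69 = 0 gives z = ±sqrt(69)*I.
Upper half-plane: z = sqrt(69)*I, z = sqrt(97)*I (simple).

Each pole is a simple zero of Q(z) = z^4 + 166*z^2 + 6693, so Res(f, z₀) = P(z₀)/Q'(z₀) with P(z) = 2*z^2, Q'(z) = 4*z^3 + 332*z:
  Res(f, sqrt(69)*I) = (-138)/(56*sqrt(69)*I) = sqrt(69)*I/28
  Res(f, sqrt(97)*I) = (-194)/(-56*sqrt(97)*I) = -sqrt(97)*I/28

Sum of residues: I*(-sqrt(97) + sqrt(69))/28
∫_{-∞}^{∞} f(x) dx = 2πi · (I*(-sqrt(97) + sqrt(69))/28) = pi*(-sqrt(69) + sqrt(97))/14

Final answer: pi*(-sqrt(69) + sqrt(97))/14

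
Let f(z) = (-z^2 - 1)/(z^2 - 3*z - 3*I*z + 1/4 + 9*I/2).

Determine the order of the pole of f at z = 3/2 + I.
Factor the denominator:
  z^2 - 3*z - 3*I*z + 1/4 + 9*I/2 = (z - 3/2 - I)*(z - 3/2 - 2*I)

The numerator P(z) = -z^2 - 1 has P(3/2 + I) = -9/4 - 3*I ≠ 0, so no factor of (z - 3/2 - I) cancels.
Near z = 3/2 + I we can therefore write f(z) = g(z)/(z - 3/2 - I) with g analytic at 3/2 + I and g(3/2 + I) ≠ 0 (g is the numerator divided by the remaining denominator factors).

Hence z = 3/2 + I is a pole of order 1.

Final answer: 1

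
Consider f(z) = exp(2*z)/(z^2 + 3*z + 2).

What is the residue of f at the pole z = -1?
Write f(z) = P(z)/Q(z) with P(z) = exp(2*z) and Q(z) = z^2 + 3*z + 2.
The denominator factors as Q(z) = (z + 1)*(z + 2), so z = -1 is a simple zero of Q and P is analytic there; z = -1 is therefore a simple pole and
  Res(f, z₀) = P(z₀)/Q'(z₀).

Q'(z) = 2*z + 3, so Q'(-1) = 1.
P(-1) = exp(-2).

Res(f, -1) = (exp(-2))/(1) = exp(-2)

Final answer: exp(-2)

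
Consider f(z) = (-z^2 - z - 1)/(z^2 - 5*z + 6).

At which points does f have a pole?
The singularities of f are the zeros of the denominator. Factoring,
  z^2 - 5*z + 6 = (z - 3)*(z - 2)
so the candidates are z = 3, z = 2.

Check the numerator P(z) = -z^2 - z - 1 at each one:
  P(3) = -13 ≠ 0, so z = 3 is a (simple) pole.
  P(2) = -7 ≠ 0, so z = 2 is a (simple) pole.

Poles of f: {2, 3}

Final answer: {2, 3}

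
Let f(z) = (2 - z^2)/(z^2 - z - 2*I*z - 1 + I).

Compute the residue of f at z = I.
Write f(z) = P(z)/Q(z) with P(z) = 2 - z^2 and Q(z) = z^2 - z - 2*I*z - 1 + I.
The denominator factors as Q(z) = (z - 1 - I)*(z - I), so z = I is a simple zero of Q and P is analytic there; z = I is therefore a simple pole and
  Res(f, z₀) = P(z₀)/Q'(z₀).

Q'(z) = 2*z - 1 - 2*I, so Q'(I) = -1.
P(I) = 3.

Res(f, I) = (3)/(-1) = -3

Final answer: -3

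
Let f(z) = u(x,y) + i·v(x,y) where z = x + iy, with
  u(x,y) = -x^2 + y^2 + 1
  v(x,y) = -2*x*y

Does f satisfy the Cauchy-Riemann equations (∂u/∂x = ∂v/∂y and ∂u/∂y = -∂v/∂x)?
∂u/∂x = -2*x
∂v/∂y = -2*x
∂u/∂y = 2*y
∂v/∂x = -2*y
∂u/∂x = ∂v/∂y and ∂u/∂y = -∂v/∂x hold identically; f is analytic.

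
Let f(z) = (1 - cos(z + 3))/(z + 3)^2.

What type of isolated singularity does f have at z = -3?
Let u = z + 3. The argument of cos is z + 3 = u, so
  f = (1 - cos(u))/u^2 = ((u)^2/2 - (u)^4/24 + ...)/u^2 = 1/2 - (1/24)*u^2 + ...
The Laurent expansion about u = 0 has no negative powers; equivalently lim_{z→-3} f(z) = 1/2 exists and is finite.
So the singularity is removable.

Final answer: removable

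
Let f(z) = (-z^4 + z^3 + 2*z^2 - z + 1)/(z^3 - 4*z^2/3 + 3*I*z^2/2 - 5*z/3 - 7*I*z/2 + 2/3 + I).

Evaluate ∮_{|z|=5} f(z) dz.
By the residue theorem, ∮_C f(z) dz = 2πi · (sum of the residues of f at the poles inside |z| = 5).

The denominator factors as (z - 2)*(z - 1/3)*(z + 1 + 3*I/2), so the singularities of f are simple poles at z = 2, z = 1/3, z = -1 - 3*I/2.
  |2|² = 4 < 25 = 5², so this pole is inside the contour.
  |1/3|² = 1/9 < 25 = 5², so this pole is inside the contour.
  |-1 - 3*I/2|² = 13/4 < 25 = 5², so this pole is inside the contour.

With P(z) = -z^4 + z^3 + 2*z^2 - z + 1 and Q(z) = z^3 - 4*z^2/3 + 3*I*z^2/2 - 5*z/3 - 7*I*z/2 + 2/3 + I, each pole is simple, so Res(f, z₀) = P(z₀)/Q'(z₀) with Q'(z) = 3*z^2 - 8*z/3 + 3*I*z - 5/3 - 7*I/2.
  Res(f, 2) = P(2)/Q'(2) = (-1)/(5 + 5*I/2) = -4/25 + 2*I/25
  Res(f, 1/3) = P(1/3)/Q'(1/3) = (74/81)/(-20/9 - 5*I/2) = -1184/6525 + 148*I/725
  Res(f, -1 - 3*I/2) = P(-1 - 3*I/2)/Q'(-1 - 3*I/2) = (203/16 + 111*I/8)/(7/4 + 13*I/2) = 7193/2900 - 931*I/725

Sum of residues inside C: 77/36 - I
∮_C f(z) dz = 2πi · (77/36 - I) = pi*(2 + 77*I/18)

Final answer: pi*(2 + 77*I/18)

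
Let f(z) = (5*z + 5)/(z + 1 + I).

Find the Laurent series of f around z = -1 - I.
-5*I/(z + 1 + I) + 5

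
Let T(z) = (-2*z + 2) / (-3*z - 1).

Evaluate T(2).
Substitute z = 2:
  numerator:   -2*(2) + 2 = -2
  denominator: -3*(2) - 1 = -7
T(2) = (-2)/(-7) = 2/7

Final answer: 2/7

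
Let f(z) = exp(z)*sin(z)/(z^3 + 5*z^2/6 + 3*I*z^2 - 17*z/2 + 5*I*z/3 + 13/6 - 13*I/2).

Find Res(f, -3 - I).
Write f(z) = P(z)/Q(z) with P(z) = exp(z)*sin(z) and Q(z) = z^3 + 5*z^2/6 + 3*I*z^2 - 17*z/2 + 5*I*z/3 + 13/6 - 13*I/2.
The denominator factors as Q(z) = (z - 2/3 + I)*(z - 3/2 + I)*(z + 3 + I), so z = -3 - I is a simple zero of Q and P is analytic there; z = -3 - I is therefore a simple pole and
  Res(f, z₀) = P(z₀)/Q'(z₀).

Q'(z) = 3*z^2 + 5*z/3 + 6*I*z - 17/2 + 5*I/3, so Q'(-3 - I) = 33/2.
P(-3 - I) = -exp(-3 - I)*sin(3 + I).

Res(f, -3 - I) = (-exp(-3 - I)*sin(3 + I))/(33/2) = -2*exp(-3 - I)*sin(3 + I)/33

Final answer: -2*exp(-3 - I)*sin(3 + I)/33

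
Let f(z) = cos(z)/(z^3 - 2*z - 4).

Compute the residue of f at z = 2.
Write f(z) = P(z)/Q(z) with P(z) = cos(z) and Q(z) = z^3 - 2*z - 4.
The denominator factors as Q(z) = (z + 1 - I)*(z - 2)*(z + 1 + I), so z = 2 is a simple zero of Q and P is analytic there; z = 2 is therefore a simple pole and
  Res(f, z₀) = P(z₀)/Q'(z₀).

Q'(z) = 3*z^2 - 2, so Q'(2) = 10.
P(2) = cos(2).

Res(f, 2) = (cos(2))/(10) = cos(2)/10

Final answer: cos(2)/10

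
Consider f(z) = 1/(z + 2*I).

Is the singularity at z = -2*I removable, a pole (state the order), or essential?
Write f(z) = g(z)/(z + 2*I) with g(z) = 1.
g is entire and g(-2*I) = 1 ≠ 0, so no factor of (z + 2*I) cancels: the Laurent expansion of f about z = -2*I starts at the power -1, i.e. lim_{z→z₀} (z - z₀) f(z) = 1 is finite and nonzero.
So z = -2*I is a pole of order 1.

Final answer: pole of order 1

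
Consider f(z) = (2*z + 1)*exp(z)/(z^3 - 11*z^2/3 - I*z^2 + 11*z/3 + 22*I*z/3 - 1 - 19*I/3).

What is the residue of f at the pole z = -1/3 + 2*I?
Write f(z) = P(z)/Q(z) with P(z) = (2*z + 1)*exp(z) and Q(z) = z^3 - 11*z^2/3 - I*z^2 + 11*z/3 + 22*I*z/3 - 1 - 19*I/3.
The denominator factors as Q(z) = (z - 3 + I)*(z - 1)*(z + 1/3 - 2*I), so z = -1/3 + 2*I is a simple zero of Q and P is analytic there; z = -1/3 + 2*I is therefore a simple pole and
  Res(f, z₀) = P(z₀)/Q'(z₀).

Q'(z) = 3*z^2 - 22*z/3 - 2*I*z + 11/3 + 22*I/3, so Q'(-1/3 + 2*I) = -14/9 - 32*I/3.
P(-1/3 + 2*I) = (1/3 + 4*I)*exp(-1/3 + 2*I).

Res(f, -1/3 + 2*I) = ((1/3 + 4*I)*exp(-1/3 + 2*I))/(-14/9 - 32*I/3) = (-1749/4706 - 54*I/2353)*exp(-1/3 + 2*I)

Final answer: (-1749/4706 - 54*I/2353)*exp(-1/3 + 2*I)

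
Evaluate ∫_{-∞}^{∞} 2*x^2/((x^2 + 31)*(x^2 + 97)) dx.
Let f(z) = 2*z^2/((z^2 + 31)*(z^2 + 97)). The denominator has no real zeros and deg Q - deg P = 2 ≥ 2, so the integral of f over the upper semicircle |z| = R tends to 0 as R → ∞. Closing the contour in the upper half-plane,
  ∫_{-∞}^{∞} f(x) dx = 2πi · Σ Res(f, z_k)  over the poles with Im z_k > 0.

Zeros of the denominator: z^2 + 97 = 0 gives z = ±sqrt(97)*I; z^2 + 31 = 0 gives z = ±sqrt(31)*I.
Upper half-plane: z = sqrt(31)*I, z = sqrt(97)*I (simple).

Each pole is a simple zero of Q(z) = z^4 + 128*z^2 + 3007, so Res(f, z₀) = P(z₀)/Q'(z₀) with P(z) = 2*z^2, Q'(z) = 4*z^3 + 256*z:
  Res(f, sqrt(31)*I) = (-62)/(132*sqrt(31)*I) = sqrt(31)*I/66
  Res(f, sqrt(97)*I) = (-194)/(-132*sqrt(97)*I) = -sqrt(97)*I/66

Sum of residues: I*(-sqrt(97) + sqrt(31))/66
∫_{-∞}^{∞} f(x) dx = 2πi · (I*(-sqrt(97) + sqrt(31))/66) = pi*(-sqrt(31) + sqrt(97))/33

Final answer: pi*(-sqrt(31) + sqrt(97))/33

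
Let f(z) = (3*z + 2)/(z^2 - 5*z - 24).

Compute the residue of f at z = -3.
7/11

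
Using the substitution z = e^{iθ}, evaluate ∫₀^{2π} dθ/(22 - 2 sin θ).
Call the integral J. The integrand is 2π-periodic and we integrate over a full period, so shifting θ does not change the value (θ → θ + π/2 turns sin θ into cos θ; θ → θ + π flips the sign of the trig term). Hence
  J = ∫₀^{2π} dθ/(22 + 2 cos θ).
Put z = e^{iθ}: then cos θ = (z + 1/z)/2, dθ = dz/(iz), and z runs once counterclockwise around |z| = 1:
  J = ∮_{|z|=1} 1/(22 + 2*(z + 1/z)/2) · dz/(iz) = (2/i) ∮_{|z|=1} dz/(2*z^2 + 44*z + 2).
The roots of 2*z^2 + 44*z + 2 are z = (-22 ± sqrt(22^2 - 2^2))/2, with sqrt(480) = 4*sqrt(30); their product is 1, so only z₊ = -11 + 2*sqrt(30) lies inside the unit circle (z₋ = -11 - 2*sqrt(30) lies outside).
z₊ is a simple zero of q(z) = 2*z^2 + 44*z + 2, so Res(1/q, z₊) = 1/q'(z₊) with q'(z) = 4*z + 44; and q'(z₊) = 2*(z₊ - z₋) = 8*sqrt(30).
Therefore J = (2/i) · 2πi · 1/(8*sqrt(30)) = 2*pi/(4*sqrt(30)) = sqrt(30)*pi/60

Final answer: sqrt(30)*pi/60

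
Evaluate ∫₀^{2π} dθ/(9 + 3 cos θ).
Let J = ∫₀^{2π} dθ/(9 + 3 cos θ).
Put z = e^{iθ}: then cos θ = (z + 1/z)/2, dθ = dz/(iz), and z runs once counterclockwise around |z| = 1:
  J = ∮_{|z|=1} 1/(9 + 3*(z + 1/z)/2) · dz/(iz) = (2/i) ∮_{|z|=1} dz/(3*z^2 + 18*z + 3).
The roots of 3*z^2 + 18*z + 3 are z = (-9 ± sqrt(9^2 - 3^2))/3, with sqrt(72) = 6*sqrt(2); their product is 1, so only z₊ = -3 + 2*sqrt(2) lies inside the unit circle (z₋ = -3 - 2*sqrt(2) lies outside).
z₊ is a simple zero of q(z) = 3*z^2 + 18*z + 3, so Res(1/q, z₊) = 1/q'(z₊) with q'(z) = 6*z + 18; and q'(z₊) = 3*(z₊ - z₋) = 12*sqrt(2).
Therefore J = (2/i) · 2πi · 1/(12*sqrt(2)) = 2*pi/(6*sqrt(2)) = sqrt(2)*pi/6

Final answer: sqrt(2)*pi/6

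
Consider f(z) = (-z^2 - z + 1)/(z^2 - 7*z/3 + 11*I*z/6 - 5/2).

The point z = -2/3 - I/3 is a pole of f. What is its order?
Factor the denominator:
  z^2 - 7*z/3 + 11*I*z/6 - 5/2 = (z + 2/3 + I/3)*(z - 3 + 3*I/2)

The numerator P(z) = -z^2 - z + 1 has P(-2/3 - I/3) = 4/3 - I/9 ≠ 0, so no factor of (z + 2/3 + I/3) cancels.
Near z = -2/3 - I/3 we can therefore write f(z) = g(z)/(z + 2/3 + I/3) with g analytic at -2/3 - I/3 and g(-2/3 - I/3) ≠ 0 (g is the numerator divided by the remaining denominator factors).

Hence z = -2/3 - I/3 is a pole of order 1.

Final answer: 1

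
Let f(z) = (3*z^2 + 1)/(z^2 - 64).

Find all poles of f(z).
The singularities of f are the zeros of the denominator. Factoring,
  z^2 - 64 = (z + 8)*(z - 8)
so the candidates are z = -8, z = 8.

Check the numerator P(z) = 3*z^2 + 1 at each one:
  P(-8) = 193 ≠ 0, so z = -8 is a (simple) pole.
  P(8) = 193 ≠ 0, so z = 8 is a (simple) pole.

Poles of f: {-8, 8}

Final answer: {-8, 8}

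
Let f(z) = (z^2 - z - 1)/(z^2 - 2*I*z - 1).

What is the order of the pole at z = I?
Factor the denominator:
  z^2 - 2*I*z - 1 = (z - I)^2

The numerator P(z) = z^2 - z - 1 has P(I) = -2 - I ≠ 0, so no factor of (z - I) cancels.
Near z = I we can therefore write f(z) = g(z)/(z - I)^2 with g analytic at I and g(I) ≠ 0 (g is just the numerator).

Hence z = I is a pole of order 2.

Final answer: 2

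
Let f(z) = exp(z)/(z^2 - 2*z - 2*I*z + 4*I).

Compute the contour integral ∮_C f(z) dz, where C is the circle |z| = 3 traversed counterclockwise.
By the residue theorem, ∮_C f(z) dz = 2πi · (sum of the residues of f at the poles inside |z| = 3).

The denominator factors as (z - 2*I)*(z - 2), so the singularities of f are simple poles at z = 2*I, z = 2.
  |2*I|² = 4 < 9 = 3², so this pole is inside the contour.
  |2|² = 4 < 9 = 3², so this pole is inside the contour.

With P(z) = exp(z) and Q(z) = z^2 - 2*z - 2*I*z + 4*I, each pole is simple, so Res(f, z₀) = P(z₀)/Q'(z₀) with Q'(z) = 2*z - 2 - 2*I.
  Res(f, 2*I) = P(2*I)/Q'(2*I) = (exp(2*I))/(-2 + 2*I) = (-1/4 - I/4)*exp(2*I)
  Res(f, 2) = P(2)/Q'(2) = (exp(2))/(2 - 2*I) = (1/4 + I/4)*exp(2)

Sum of residues inside C: (-1/4 - I/4)*exp(2*I) + (1/4 + I/4)*exp(2)
∮_C f(z) dz = 2πi · ((-1/4 - I/4)*exp(2*I) + (1/4 + I/4)*exp(2)) = pi*(1/2 - I/2)*exp(2*I) + pi*(-1/2 + I/2)*exp(2)

Final answer: pi*(1/2 - I/2)*exp(2*I) + pi*(-1/2 + I/2)*exp(2)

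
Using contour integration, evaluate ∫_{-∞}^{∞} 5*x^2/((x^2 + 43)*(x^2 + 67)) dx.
5*pi*(-sqrt(43) + sqrt(67))/24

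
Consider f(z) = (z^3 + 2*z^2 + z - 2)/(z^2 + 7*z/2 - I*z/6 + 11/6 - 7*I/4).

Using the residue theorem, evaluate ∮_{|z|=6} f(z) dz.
By the residue theorem, ∮_C f(z) dz = 2πi · (sum of the residues of f at the poles inside |z| = 6).

The denominator factors as (z + 3 + I/2)*(z + 1/2 - 2*I/3), so the singularities of f are simple poles at z = -3 - I/2, z = -1/2 + 2*I/3.
  |-3 - I/2|² = 37/4 < 36 = 6², so this pole is inside the contour.
  |-1/2 + 2*I/3|² = 25/36 < 36 = 6², so this pole is inside the contour.

With P(z) = z^3 + 2*z^2 + z - 2 and Q(z) = z^2 + 7*z/2 - I*z/6 + 11/6 - 7*I/4, each pole is simple, so Res(f, z₀) = P(z₀)/Q'(z₀) with Q'(z) = 2*z + 7/2 - I/6.
  Res(f, -3 - I/2) = P(-3 - I/2)/Q'(-3 - I/2) = (-49/4 - 63*I/8)/(-5/2 - 7*I/6) = 5733/1096 + 777*I/1096
  Res(f, -1/2 + 2*I/3) = P(-1/2 + 2*I/3)/Q'(-1/2 + 2*I/3) = (-169/72 - 25*I/54)/(5/2 + 7*I/6) = -8305/9864 + 683*I/3288

Sum of residues inside C: 79/18 + 11*I/12
∮_C f(z) dz = 2πi · (79/18 + 11*I/12) = pi*(-11/6 + 79*I/9)

Final answer: pi*(-11/6 + 79*I/9)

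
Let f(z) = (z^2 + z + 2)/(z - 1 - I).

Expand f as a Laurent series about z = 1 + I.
(3 + 3*I)/(z - 1 - I) + 3 + 2*I + (z - 1 - I)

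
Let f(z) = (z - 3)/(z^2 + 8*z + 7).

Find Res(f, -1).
-2/3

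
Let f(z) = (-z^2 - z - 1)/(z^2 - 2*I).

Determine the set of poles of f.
{-1 - I, 1 + I}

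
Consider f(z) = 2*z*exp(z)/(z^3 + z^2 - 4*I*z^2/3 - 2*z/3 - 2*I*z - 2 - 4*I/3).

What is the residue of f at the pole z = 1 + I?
Write f(z) = P(z)/Q(z) with P(z) = 2*z*exp(z) and Q(z) = z^3 + z^2 - 4*I*z^2/3 - 2*z/3 - 2*I*z - 2 - 4*I/3.
The denominator factors as Q(z) = (z + 1 - I)*(z + 1 + 2*I/3)*(z - 1 - I), so z = 1 + I is a simple zero of Q and P is analytic there; z = 1 + I is therefore a simple pole and
  Res(f, z₀) = P(z₀)/Q'(z₀).

Q'(z) = 3*z^2 + 2*z - 8*I*z/3 - 2/3 - 2*I, so Q'(1 + I) = 4 + 10*I/3.
P(1 + I) = (2 + 2*I)*exp(1 + I).

Res(f, 1 + I) = ((2 + 2*I)*exp(1 + I))/(4 + 10*I/3) = (33/61 + 3*I/61)*exp(1 + I)

Final answer: (33/61 + 3*I/61)*exp(1 + I)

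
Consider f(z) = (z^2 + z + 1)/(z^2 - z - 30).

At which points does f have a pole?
{-5, 6}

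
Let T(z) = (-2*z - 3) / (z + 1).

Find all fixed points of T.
T(z) = z means -2*z - 3 = z*(z + 1), i.e.
  z^2 + 3*z + 3 = 0.
Discriminant: (3)^2 - 4*(1)*(3) = -3, so the roots are complex conjugates.
  z = (-3 ± I*sqrt(3))/(2*(1))
Fixed points: {-3/2 - sqrt(3)*I/2, -3/2 + sqrt(3)*I/2}

Final answer: {-3/2 - sqrt(3)*I/2, -3/2 + sqrt(3)*I/2}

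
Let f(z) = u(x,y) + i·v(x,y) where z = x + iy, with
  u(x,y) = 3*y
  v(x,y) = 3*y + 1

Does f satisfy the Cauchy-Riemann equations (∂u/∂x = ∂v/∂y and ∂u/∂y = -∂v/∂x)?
∂u/∂x = 0
∂v/∂y = 3
∂u/∂y = 3
∂v/∂x = 0
∂u/∂x ≠ ∂v/∂y and ∂u/∂y ≠ -∂v/∂x; the Cauchy-Riemann equations are not satisfied, so f is not analytic.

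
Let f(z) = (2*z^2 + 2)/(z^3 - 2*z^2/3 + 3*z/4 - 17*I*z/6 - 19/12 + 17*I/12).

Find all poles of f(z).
{-1 - 3*I/2, 2/3 + I/2, 1 + I}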